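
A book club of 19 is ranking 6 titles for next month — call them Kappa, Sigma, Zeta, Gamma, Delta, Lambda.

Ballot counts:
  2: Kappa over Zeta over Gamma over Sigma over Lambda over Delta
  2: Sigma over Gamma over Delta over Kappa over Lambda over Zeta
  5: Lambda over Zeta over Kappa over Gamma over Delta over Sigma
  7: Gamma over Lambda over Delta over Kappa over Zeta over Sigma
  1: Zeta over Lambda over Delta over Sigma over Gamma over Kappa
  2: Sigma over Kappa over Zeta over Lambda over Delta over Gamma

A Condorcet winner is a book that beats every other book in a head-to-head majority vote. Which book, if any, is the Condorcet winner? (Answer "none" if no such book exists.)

Pairwise majorities:
Kappa vs Sigma: Kappa is ranked higher on 2+5+7 = 14 ballots, Sigma on 5. Kappa wins 14–5.
Kappa vs Zeta: Kappa is ranked higher on 2+2+7+2 = 13 ballots, Zeta on 6. Kappa wins 13–6.
Kappa vs Gamma: Kappa preferred on 2+5+2 = 9 ballots; Gamma wins 10–9.
Kappa vs Delta: 2+5+2 = 9 for Kappa, 10 for Delta — Delta by 10–9.
Kappa vs Lambda: 6 to 13, Lambda.
Sigma vs Zeta: 4 to 15, Zeta.
Sigma vs Gamma: 2+1+2 = 5 for Sigma, 14 for Gamma — Gamma by 14–5.
Sigma vs Delta: 6 to 13, Delta.
Sigma vs Lambda: 2+2+2 = 6 for Sigma, 13 for Lambda — Lambda by 13–6.
Zeta vs Gamma: Zeta preferred on 2+5+1+2 = 10 ballots; Zeta wins 10–9.
Zeta vs Delta: 2+5+1+2 = 10 for Zeta, 9 for Delta — Zeta by 10–9.
Zeta vs Lambda: Zeta preferred on 2+1+2 = 5 ballots; Lambda wins 14–5.
Gamma vs Delta: Gamma is ranked higher on 2+2+5+7 = 16 ballots, Delta on 3. Gamma wins 16–3.
Gamma vs Lambda: 11 to 8, Gamma.
Delta vs Lambda: 2 for Delta, 17 for Lambda — Lambda by 17–2.
Each book drops at least one matchup (Kappa loses to Gamma; Sigma loses to Kappa; Zeta loses to Kappa; Gamma loses to Zeta; Delta loses to Zeta; Lambda loses to Gamma); the cycle Kappa → Zeta → Gamma → Kappa rules out a Condorcet winner.

none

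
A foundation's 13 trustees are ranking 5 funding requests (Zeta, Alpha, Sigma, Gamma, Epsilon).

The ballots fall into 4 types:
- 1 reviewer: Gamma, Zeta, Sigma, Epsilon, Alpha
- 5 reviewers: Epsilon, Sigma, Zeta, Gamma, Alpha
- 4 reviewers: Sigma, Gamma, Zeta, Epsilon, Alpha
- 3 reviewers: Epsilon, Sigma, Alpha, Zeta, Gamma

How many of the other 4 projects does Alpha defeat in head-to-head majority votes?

0

Alpha against each rival (13 reviewers):
Alpha vs Zeta: 3 to 10, Zeta.
Alpha vs Sigma: Sigma, 13–0.
Alpha vs Gamma: 3 for Alpha, 10 for Gamma — Gamma by 10–3.
Alpha–Epsilon: Epsilon 13–0.
Alpha beats no one; loses to Zeta, Sigma, Gamma, Epsilon — 0 pairwise wins.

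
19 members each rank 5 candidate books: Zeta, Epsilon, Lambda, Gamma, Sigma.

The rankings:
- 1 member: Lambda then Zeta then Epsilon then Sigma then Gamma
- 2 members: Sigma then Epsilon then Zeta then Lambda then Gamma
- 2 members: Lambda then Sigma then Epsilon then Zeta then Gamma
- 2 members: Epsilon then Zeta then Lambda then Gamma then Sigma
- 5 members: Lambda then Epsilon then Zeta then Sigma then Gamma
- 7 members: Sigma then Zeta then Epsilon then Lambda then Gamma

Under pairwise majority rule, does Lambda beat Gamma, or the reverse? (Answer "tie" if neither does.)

Ballots ranking Lambda above Gamma: 1 + 2 + 2 + 2 + 5 + 7 = 19.
Ballots ranking Gamma above Lambda: 19 − 19 = 0.
Lambda wins the head-to-head 19–0.

Lambda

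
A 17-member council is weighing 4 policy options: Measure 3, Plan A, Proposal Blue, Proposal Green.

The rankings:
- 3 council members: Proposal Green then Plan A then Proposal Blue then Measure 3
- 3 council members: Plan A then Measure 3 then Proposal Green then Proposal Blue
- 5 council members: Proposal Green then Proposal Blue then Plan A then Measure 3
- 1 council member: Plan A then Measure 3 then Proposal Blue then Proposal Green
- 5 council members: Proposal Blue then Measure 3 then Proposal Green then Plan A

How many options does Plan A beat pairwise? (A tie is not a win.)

1

Plan A against each rival (17 council members):
Plan A vs Measure 3: Plan A wins 12–5.
Plan A vs Proposal Blue: Proposal Blue wins 10–7.
Plan A vs Proposal Green: Plan A is ranked higher on 3+1 = 4 ballots, Proposal Green on 13. Proposal Green wins 13–4.
Plan A beats Measure 3; loses to Proposal Blue, Proposal Green — 1 pairwise win.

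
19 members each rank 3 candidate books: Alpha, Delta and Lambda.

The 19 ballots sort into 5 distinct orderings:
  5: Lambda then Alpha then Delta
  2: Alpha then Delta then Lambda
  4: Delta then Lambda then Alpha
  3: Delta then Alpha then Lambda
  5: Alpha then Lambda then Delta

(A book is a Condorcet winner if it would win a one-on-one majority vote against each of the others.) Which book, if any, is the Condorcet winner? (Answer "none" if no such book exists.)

Check each pair by majority over 19 ballots:
Alpha vs Delta: Alpha, 12–7.
Alpha vs Lambda: 10 to 9, Alpha.
Delta vs Lambda: Delta preferred on 2+4+3 = 9 ballots; Lambda wins 10–9.
Alpha beats each of Delta, Lambda — Alpha is the Condorcet winner.

Alpha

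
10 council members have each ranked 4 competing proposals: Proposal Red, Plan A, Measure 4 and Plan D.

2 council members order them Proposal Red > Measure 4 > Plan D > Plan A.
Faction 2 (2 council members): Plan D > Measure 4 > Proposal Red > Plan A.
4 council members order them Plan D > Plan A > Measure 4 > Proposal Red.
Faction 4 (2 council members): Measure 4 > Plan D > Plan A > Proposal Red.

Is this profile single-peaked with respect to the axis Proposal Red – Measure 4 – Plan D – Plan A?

Axis positions: Proposal Red=1, Measure 4=2, Plan D=3, Plan A=4.
Faction 1 (peak Proposal Red at position 1): ranking walks positions 1-2-3-4, expanding outward from the peak — single-peaked.
Faction 2 (peak Plan D at position 3): ranking walks positions 3-2-1-4, expanding outward from the peak — single-peaked.
Faction 3 (peak Plan D at position 3): ranking walks positions 3-4-2-1, expanding outward from the peak — single-peaked.
Faction 4 (peak Measure 4 at position 2): ranking walks positions 2-3-4-1, expanding outward from the peak — single-peaked.
Every ranking is single-peaked on this axis.

yes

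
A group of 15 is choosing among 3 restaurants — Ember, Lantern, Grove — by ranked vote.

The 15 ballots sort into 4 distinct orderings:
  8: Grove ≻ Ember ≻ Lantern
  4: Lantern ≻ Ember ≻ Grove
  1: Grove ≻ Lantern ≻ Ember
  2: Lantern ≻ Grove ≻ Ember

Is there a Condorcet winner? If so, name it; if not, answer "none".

Check each pair by majority over 15 ballots:
Ember vs Lantern: Ember preferred on 8 ballots; Ember wins 8–7.
Ember vs Grove: 4 to 11, Grove.
Lantern vs Grove: 4+2 = 6 for Lantern, 9 for Grove — Grove by 9–6.
Grove wins every pairwise contest, so Grove is the Condorcet winner.

Grove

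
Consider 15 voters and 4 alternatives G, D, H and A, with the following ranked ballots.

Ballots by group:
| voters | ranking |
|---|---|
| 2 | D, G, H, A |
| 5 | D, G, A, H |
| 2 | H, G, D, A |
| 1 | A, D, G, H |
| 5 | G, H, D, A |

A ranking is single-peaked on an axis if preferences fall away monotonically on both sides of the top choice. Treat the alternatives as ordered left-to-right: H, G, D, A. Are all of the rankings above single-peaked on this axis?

Axis positions: H=1, G=2, D=3, A=4.
Group 1 (peak D at position 3): ranking walks positions 3-2-1-4, expanding outward from the peak — single-peaked.
Group 2 (peak D at position 3): ranking walks positions 3-2-4-1, expanding outward from the peak — single-peaked.
Group 3 (peak H at position 1): ranking walks positions 1-2-3-4, expanding outward from the peak — single-peaked.
Group 4 (peak A at position 4): ranking walks positions 4-3-2-1, expanding outward from the peak — single-peaked.
Group 5 (peak G at position 2): ranking walks positions 2-1-3-4, expanding outward from the peak — single-peaked.
Every ranking is single-peaked on this axis.

yes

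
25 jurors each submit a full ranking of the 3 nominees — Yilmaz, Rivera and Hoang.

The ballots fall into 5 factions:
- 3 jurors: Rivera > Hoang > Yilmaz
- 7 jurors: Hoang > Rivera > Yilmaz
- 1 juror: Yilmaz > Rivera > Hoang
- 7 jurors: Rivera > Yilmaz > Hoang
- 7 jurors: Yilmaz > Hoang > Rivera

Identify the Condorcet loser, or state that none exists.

Head-to-head results (25 jurors):
Yilmaz vs Rivera: Yilmaz is ranked higher on 1+7 = 8 ballots, Rivera on 17. Rivera wins 17–8.
Yilmaz vs Hoang: Yilmaz wins 15–10.
Rivera vs Hoang: Hoang, 14–11.
Each nominee has at least one pairwise win (Yilmaz beats Hoang; Rivera beats Yilmaz; Hoang beats Rivera) — no Condorcet loser.

none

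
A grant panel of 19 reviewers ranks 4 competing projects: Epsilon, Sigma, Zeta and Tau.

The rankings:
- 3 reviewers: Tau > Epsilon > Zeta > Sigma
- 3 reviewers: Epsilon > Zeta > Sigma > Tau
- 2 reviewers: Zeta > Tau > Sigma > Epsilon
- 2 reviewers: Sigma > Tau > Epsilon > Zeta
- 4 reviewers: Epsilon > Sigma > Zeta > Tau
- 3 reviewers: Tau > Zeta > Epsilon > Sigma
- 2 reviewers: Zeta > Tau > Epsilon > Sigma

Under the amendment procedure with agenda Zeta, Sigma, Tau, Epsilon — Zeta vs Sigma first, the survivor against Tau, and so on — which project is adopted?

Epsilon

Round 1: Zeta vs Sigma — 13–6, Zeta advances.
Round 2: Zeta vs Tau — 11–8, Zeta advances.
Round 3: Zeta vs Epsilon — 7–12, Epsilon advances.
Epsilon survives the agenda.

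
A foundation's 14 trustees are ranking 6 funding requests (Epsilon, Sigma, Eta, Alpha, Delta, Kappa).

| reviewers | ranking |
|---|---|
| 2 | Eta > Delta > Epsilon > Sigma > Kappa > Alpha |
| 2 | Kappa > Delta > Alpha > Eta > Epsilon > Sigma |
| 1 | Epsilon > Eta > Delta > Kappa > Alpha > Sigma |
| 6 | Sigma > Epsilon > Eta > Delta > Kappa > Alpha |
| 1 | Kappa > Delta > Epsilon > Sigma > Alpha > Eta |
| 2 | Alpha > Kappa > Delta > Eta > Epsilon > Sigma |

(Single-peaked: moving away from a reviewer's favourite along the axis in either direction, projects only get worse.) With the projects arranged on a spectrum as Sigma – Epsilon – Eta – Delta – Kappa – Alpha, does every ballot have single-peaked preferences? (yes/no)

Axis positions: Sigma=1, Epsilon=2, Eta=3, Delta=4, Kappa=5, Alpha=6.
Cluster 1 (peak Eta at position 3): ranking walks positions 3-4-2-1-5-6, expanding outward from the peak — single-peaked.
Cluster 2 (peak Kappa at position 5): ranking walks positions 5-4-6-3-2-1, expanding outward from the peak — single-peaked.
Cluster 3 (peak Epsilon at position 2): ranking walks positions 2-3-4-5-6-1, expanding outward from the peak — single-peaked.
Cluster 4 (peak Sigma at position 1): ranking walks positions 1-2-3-4-5-6, expanding outward from the peak — single-peaked.
Cluster 5: ranking walks positions 5-4-2-1-6-3; Epsilon is ranked above Eta even though Eta lies between Epsilon and the peak Kappa on the axis — preferences dip and rise again. Not single-peaked.
Cluster 6 (peak Alpha at position 6): ranking walks positions 6-5-4-3-2-1, expanding outward from the peak — single-peaked.
Cluster 5 violates single-peakedness, so the profile is not single-peaked on this axis.

no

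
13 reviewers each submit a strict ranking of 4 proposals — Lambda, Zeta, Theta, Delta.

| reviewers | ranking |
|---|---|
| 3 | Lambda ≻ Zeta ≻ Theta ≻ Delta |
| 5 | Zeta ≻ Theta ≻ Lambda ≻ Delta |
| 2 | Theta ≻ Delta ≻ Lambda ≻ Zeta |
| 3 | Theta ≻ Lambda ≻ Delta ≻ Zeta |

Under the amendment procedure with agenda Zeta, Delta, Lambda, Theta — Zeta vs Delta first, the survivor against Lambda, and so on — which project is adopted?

Round 1: Zeta vs Delta — 8–5, Zeta advances.
Round 2: Zeta vs Lambda — 5–8, Lambda advances.
Round 3: Lambda vs Theta — 3–10, Theta advances.
Theta survives the agenda.

Theta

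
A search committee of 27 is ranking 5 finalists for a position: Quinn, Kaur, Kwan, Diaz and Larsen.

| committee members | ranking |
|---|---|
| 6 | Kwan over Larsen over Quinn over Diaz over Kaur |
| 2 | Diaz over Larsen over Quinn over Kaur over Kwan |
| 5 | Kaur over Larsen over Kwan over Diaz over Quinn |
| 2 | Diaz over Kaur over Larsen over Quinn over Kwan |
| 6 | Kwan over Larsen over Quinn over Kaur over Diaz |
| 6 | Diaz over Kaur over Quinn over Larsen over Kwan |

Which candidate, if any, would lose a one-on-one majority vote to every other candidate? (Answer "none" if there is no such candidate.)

none

Head-to-head results (27 committee members):
Quinn vs Kaur: Quinn preferred on 6+2+6 = 14 ballots; Quinn wins 14–13.
Quinn vs Kwan: Kwan wins 17–10.
Quinn vs Diaz: Diaz, 15–12.
Quinn–Larsen: Larsen 21–6.
Kaur vs Kwan: Kaur preferred on 2+5+2+6 = 15 ballots; Kaur wins 15–12.
Kaur vs Diaz: Diaz, 16–11.
Kaur vs Larsen: Larsen wins 14–13.
Kwan–Diaz: Kwan 17–10.
Kwan vs Larsen: Larsen, 15–12.
Diaz vs Larsen: 2+2+6 = 10 for Diaz, 17 for Larsen — Larsen by 17–10.
Each candidate has at least one pairwise win (Quinn beats Kaur; Kaur beats Kwan; Kwan beats Quinn; Diaz beats Quinn; Larsen beats Quinn) — no Condorcet loser.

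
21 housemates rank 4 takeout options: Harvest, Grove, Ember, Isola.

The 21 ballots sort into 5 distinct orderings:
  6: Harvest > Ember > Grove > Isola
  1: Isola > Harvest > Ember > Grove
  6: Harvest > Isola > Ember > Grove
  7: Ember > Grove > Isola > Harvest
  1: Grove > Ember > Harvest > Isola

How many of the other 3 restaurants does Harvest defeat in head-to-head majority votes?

3

Harvest against each rival (21 friends):
Harvest vs Grove: 6+1+6 = 13 for Harvest, 8 for Grove — Harvest by 13–8.
Harvest vs Ember: 13 to 8, Harvest.
Harvest vs Isola: Harvest wins 13–8.
Harvest beats Grove, Ember, Isola — 3 pairwise wins.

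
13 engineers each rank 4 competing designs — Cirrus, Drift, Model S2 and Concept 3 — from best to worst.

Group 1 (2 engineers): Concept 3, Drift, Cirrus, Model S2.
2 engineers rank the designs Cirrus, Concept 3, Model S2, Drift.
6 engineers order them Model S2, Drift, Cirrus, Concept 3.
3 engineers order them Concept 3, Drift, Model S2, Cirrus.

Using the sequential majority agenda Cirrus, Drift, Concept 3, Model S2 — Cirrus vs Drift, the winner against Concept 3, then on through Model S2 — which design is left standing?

Concept 3

Round 1: Cirrus vs Drift — 2–11, Drift advances.
Round 2: Drift vs Concept 3 — 6–7, Concept 3 advances.
Round 3: Concept 3 vs Model S2 — 7–6, Concept 3 advances.
Concept 3 survives the agenda.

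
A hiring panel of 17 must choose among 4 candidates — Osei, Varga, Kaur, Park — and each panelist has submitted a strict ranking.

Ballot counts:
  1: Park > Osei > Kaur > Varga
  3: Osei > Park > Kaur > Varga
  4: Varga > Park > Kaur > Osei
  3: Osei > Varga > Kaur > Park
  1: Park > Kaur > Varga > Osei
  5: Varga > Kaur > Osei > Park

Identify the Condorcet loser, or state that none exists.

Pairwise majorities:
Osei vs Varga: Osei is ranked higher on 1+3+3 = 7 ballots, Varga on 10. Varga wins 10–7.
Osei vs Kaur: Kaur wins 10–7.
Osei vs Park: 11 to 6, Osei.
Varga vs Kaur: 12 to 5, Varga.
Varga vs Park: 4+3+5 = 12 for Varga, 5 for Park — Varga by 12–5.
Kaur vs Park: 8 to 9, Park.
Each candidate has at least one pairwise win (Osei beats Park; Varga beats Osei; Kaur beats Osei; Park beats Kaur) — no Condorcet loser.

none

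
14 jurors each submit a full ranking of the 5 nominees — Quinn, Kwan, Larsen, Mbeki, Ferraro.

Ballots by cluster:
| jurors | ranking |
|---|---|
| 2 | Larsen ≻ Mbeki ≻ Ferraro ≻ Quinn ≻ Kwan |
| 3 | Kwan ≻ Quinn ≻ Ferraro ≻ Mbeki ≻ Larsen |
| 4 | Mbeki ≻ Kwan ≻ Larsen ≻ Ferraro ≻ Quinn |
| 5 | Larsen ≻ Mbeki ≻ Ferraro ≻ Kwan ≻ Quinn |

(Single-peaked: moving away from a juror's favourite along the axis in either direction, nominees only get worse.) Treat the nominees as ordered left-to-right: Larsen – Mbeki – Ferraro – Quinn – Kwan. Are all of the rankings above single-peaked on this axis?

Axis positions: Larsen=1, Mbeki=2, Ferraro=3, Quinn=4, Kwan=5.
Cluster 1 (peak Larsen at position 1): ranking walks positions 1-2-3-4-5, expanding outward from the peak — single-peaked.
Cluster 2 (peak Kwan at position 5): ranking walks positions 5-4-3-2-1, expanding outward from the peak — single-peaked.
Cluster 3: ranking walks positions 2-5-1-3-4; Kwan is ranked above Ferraro even though Ferraro lies between Kwan and the peak Mbeki on the axis — preferences dip and rise again. Not single-peaked.
Cluster 4: ranking walks positions 1-2-3-5-4; Kwan is ranked above Quinn even though Quinn lies between Kwan and the peak Larsen on the axis — preferences dip and rise again. Not single-peaked.
Cluster 3 violates single-peakedness, so the profile is not single-peaked on this axis.

no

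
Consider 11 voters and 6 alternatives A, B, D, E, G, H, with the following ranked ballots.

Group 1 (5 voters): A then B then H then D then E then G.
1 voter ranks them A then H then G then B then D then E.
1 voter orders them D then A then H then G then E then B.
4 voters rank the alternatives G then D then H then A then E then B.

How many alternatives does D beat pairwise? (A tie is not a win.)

2

D against each rival (11 voters):
D vs A: 1+4 = 5 for D, 6 for A — A by 6–5.
D vs B: 1+4 = 5 for D, 6 for B — B by 6–5.
D vs E: D, 11–0.
D vs G: D preferred on 5+1 = 6 ballots; D wins 6–5.
D vs H: H wins 6–5.
D beats E, G; loses to A, B, H — 2 pairwise wins.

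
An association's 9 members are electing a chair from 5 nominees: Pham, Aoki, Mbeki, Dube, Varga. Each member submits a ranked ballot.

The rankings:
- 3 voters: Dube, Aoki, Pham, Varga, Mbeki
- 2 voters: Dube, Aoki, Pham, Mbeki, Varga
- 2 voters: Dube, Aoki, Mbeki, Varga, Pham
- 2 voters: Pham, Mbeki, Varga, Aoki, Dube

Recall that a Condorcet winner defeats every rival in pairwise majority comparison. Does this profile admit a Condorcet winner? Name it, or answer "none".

Dube

Pairwise majorities:
Pham vs Aoki: Aoki, 7–2.
Pham–Mbeki: Pham 7–2.
Pham vs Dube: Dube, 7–2.
Pham vs Varga: Pham wins 7–2.
Aoki–Mbeki: Aoki 7–2.
Aoki vs Dube: Dube, 7–2.
Aoki–Varga: Aoki 7–2.
Mbeki vs Dube: Dube wins 7–2.
Mbeki vs Varga: Mbeki, 6–3.
Dube vs Varga: Dube wins 7–2.
Dube wins every pairwise contest, so Dube is the Condorcet winner.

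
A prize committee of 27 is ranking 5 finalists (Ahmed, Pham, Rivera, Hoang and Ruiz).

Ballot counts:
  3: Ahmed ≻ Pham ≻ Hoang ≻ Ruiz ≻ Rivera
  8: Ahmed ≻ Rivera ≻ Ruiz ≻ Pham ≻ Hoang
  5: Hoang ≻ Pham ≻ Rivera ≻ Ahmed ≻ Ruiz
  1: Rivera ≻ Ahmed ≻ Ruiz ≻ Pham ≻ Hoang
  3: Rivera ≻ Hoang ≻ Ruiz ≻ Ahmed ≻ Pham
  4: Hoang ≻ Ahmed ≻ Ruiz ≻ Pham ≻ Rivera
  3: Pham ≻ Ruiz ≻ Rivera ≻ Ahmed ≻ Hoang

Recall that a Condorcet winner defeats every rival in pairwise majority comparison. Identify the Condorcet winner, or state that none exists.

Check each pair by majority over 27 ballots:
Ahmed vs Pham: Ahmed, 19–8.
Ahmed vs Rivera: Ahmed preferred on 3+8+4 = 15 ballots; Ahmed wins 15–12.
Ahmed vs Hoang: Ahmed wins 15–12.
Ahmed vs Ruiz: Ahmed wins 21–6.
Pham–Rivera: Pham 15–12.
Pham vs Hoang: 3+8+1+3 = 15 for Pham, 12 for Hoang — Pham by 15–12.
Pham vs Ruiz: Ruiz wins 16–11.
Rivera vs Hoang: Rivera is ranked higher on 8+1+3+3 = 15 ballots, Hoang on 12. Rivera wins 15–12.
Rivera vs Ruiz: 17 to 10, Rivera.
Hoang vs Ruiz: Hoang preferred on 3+5+3+4 = 15 ballots; Hoang wins 15–12.
Ahmed defeats every rival head-to-head and is the Condorcet winner.

Ahmed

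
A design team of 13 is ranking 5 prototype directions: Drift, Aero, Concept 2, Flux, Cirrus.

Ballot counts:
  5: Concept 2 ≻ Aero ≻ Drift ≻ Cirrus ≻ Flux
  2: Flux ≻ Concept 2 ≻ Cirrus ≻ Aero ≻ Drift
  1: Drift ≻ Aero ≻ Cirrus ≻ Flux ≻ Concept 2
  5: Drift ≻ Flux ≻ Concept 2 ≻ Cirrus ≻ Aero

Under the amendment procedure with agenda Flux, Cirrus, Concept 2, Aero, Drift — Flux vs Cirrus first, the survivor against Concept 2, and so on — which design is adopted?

Round 1: Flux vs Cirrus — 7–6, Flux advances.
Round 2: Flux vs Concept 2 — 8–5, Flux advances.
Round 3: Flux vs Aero — 7–6, Flux advances.
Round 4: Flux vs Drift — 2–11, Drift advances.
Drift survives the agenda.

Drift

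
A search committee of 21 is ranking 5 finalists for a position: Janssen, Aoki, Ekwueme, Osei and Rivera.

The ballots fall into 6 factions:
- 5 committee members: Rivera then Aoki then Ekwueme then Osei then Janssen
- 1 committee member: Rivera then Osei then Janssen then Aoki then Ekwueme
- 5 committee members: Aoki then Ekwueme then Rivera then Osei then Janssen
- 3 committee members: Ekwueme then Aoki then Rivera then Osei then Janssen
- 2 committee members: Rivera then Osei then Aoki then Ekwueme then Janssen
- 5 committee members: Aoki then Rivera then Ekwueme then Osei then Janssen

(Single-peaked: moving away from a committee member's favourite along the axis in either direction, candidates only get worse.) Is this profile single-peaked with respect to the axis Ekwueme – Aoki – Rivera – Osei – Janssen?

yes

Axis positions: Ekwueme=1, Aoki=2, Rivera=3, Osei=4, Janssen=5.
Faction 1 (peak Rivera at position 3): ranking walks positions 3-2-1-4-5, expanding outward from the peak — single-peaked.
Faction 2 (peak Rivera at position 3): ranking walks positions 3-4-5-2-1, expanding outward from the peak — single-peaked.
Faction 3 (peak Aoki at position 2): ranking walks positions 2-1-3-4-5, expanding outward from the peak — single-peaked.
Faction 4 (peak Ekwueme at position 1): ranking walks positions 1-2-3-4-5, expanding outward from the peak — single-peaked.
Faction 5 (peak Rivera at position 3): ranking walks positions 3-4-2-1-5, expanding outward from the peak — single-peaked.
Faction 6 (peak Aoki at position 2): ranking walks positions 2-3-1-4-5, expanding outward from the peak — single-peaked.
Every ranking is single-peaked on this axis.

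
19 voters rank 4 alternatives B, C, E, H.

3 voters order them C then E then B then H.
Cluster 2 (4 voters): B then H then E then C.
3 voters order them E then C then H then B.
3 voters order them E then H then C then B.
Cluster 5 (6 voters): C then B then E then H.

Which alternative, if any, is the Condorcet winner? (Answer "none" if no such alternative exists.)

none

Pairwise majorities:
B vs C: B is ranked higher on 4 ballots, C on 15. C wins 15–4.
B–E: B 10–9.
B vs H: B is ranked higher on 3+4+6 = 13 ballots, H on 6. B wins 13–6.
C vs E: C preferred on 3+6 = 9 ballots; E wins 10–9.
C–H: C 12–7.
E vs H: E wins 15–4.
Each alternative drops at least one matchup (B loses to C; C loses to E; E loses to B; H loses to B); the cycle B > E > C > B rules out a Condorcet winner.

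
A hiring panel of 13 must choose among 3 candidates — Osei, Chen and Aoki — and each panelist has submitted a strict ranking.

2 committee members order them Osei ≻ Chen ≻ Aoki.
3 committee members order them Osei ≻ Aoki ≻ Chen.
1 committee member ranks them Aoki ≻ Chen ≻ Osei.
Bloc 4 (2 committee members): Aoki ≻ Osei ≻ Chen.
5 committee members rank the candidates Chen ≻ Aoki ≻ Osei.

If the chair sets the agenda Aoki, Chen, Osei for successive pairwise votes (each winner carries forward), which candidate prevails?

Round 1: Aoki vs Chen — 6–7, Chen advances.
Round 2: Chen vs Osei — 6–7, Osei advances.
The agenda winner is Osei.

Osei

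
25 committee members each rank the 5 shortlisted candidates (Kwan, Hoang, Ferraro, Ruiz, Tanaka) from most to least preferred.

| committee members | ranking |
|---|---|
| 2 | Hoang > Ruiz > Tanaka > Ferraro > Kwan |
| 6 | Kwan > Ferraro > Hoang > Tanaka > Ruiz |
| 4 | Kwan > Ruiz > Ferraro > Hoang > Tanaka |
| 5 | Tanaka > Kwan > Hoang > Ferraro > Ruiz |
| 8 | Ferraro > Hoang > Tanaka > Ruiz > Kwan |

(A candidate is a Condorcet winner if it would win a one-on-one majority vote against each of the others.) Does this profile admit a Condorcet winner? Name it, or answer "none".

none

Head-to-head results (25 committee members):
Kwan–Hoang: Kwan 15–10.
Kwan vs Ferraro: Kwan wins 15–10.
Kwan–Ruiz: Kwan 15–10.
Kwan vs Tanaka: Tanaka, 15–10.
Hoang vs Ferraro: Ferraro wins 18–7.
Hoang–Ruiz: Hoang 21–4.
Hoang vs Tanaka: Hoang wins 20–5.
Ferraro vs Ruiz: Ferraro, 19–6.
Ferraro–Tanaka: Ferraro 18–7.
Ruiz vs Tanaka: Tanaka, 19–6.
Every candidate loses at least once (Kwan loses to Tanaka; Hoang loses to Kwan; Ferraro loses to Kwan; Ruiz loses to Kwan; Tanaka loses to Hoang). The majority relation contains the cycle Kwan beats Hoang beats Tanaka beats Kwan, so there is no Condorcet winner.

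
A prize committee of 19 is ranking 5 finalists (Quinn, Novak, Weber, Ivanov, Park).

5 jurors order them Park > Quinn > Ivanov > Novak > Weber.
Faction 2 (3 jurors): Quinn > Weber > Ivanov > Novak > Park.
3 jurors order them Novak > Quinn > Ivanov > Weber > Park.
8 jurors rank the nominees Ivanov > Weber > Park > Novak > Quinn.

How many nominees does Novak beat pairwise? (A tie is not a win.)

1

Novak against each rival (19 jurors):
Novak–Quinn: Novak 11–8.
Novak–Weber: Weber 11–8.
Novak vs Ivanov: Ivanov wins 16–3.
Novak–Park: Park 13–6.
Novak beats Quinn; loses to Weber, Ivanov, Park — 1 pairwise win.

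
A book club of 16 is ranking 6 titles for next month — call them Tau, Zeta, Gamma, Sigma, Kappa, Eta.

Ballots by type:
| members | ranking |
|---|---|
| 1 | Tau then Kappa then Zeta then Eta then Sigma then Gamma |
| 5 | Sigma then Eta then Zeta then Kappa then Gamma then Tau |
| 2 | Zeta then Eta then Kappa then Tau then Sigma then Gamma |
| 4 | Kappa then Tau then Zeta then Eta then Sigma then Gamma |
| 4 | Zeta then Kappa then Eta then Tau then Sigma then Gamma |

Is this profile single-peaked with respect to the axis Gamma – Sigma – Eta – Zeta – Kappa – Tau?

yes

Axis positions: Gamma=1, Sigma=2, Eta=3, Zeta=4, Kappa=5, Tau=6.
Type 1 (peak Tau at position 6): ranking walks positions 6-5-4-3-2-1, expanding outward from the peak — single-peaked.
Type 2 (peak Sigma at position 2): ranking walks positions 2-3-4-5-1-6, expanding outward from the peak — single-peaked.
Type 3 (peak Zeta at position 4): ranking walks positions 4-3-5-6-2-1, expanding outward from the peak — single-peaked.
Type 4 (peak Kappa at position 5): ranking walks positions 5-6-4-3-2-1, expanding outward from the peak — single-peaked.
Type 5 (peak Zeta at position 4): ranking walks positions 4-5-3-6-2-1, expanding outward from the peak — single-peaked.
Every ranking is single-peaked on this axis.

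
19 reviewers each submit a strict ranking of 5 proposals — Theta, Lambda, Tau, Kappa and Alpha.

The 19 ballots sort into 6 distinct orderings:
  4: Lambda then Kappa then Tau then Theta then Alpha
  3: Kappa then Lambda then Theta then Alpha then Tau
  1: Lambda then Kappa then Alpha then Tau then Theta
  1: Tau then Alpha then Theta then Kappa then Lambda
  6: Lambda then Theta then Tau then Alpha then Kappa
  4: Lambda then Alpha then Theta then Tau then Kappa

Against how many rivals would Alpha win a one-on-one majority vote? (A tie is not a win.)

1

Alpha against each rival (19 reviewers):
Alpha–Theta: Theta 13–6.
Alpha vs Lambda: 1 to 18, Lambda.
Alpha vs Tau: Alpha preferred on 3+1+4 = 8 ballots; Tau wins 11–8.
Alpha vs Kappa: Alpha preferred on 1+6+4 = 11 ballots; Alpha wins 11–8.
Alpha beats Kappa; loses to Theta, Lambda, Tau — 1 pairwise win.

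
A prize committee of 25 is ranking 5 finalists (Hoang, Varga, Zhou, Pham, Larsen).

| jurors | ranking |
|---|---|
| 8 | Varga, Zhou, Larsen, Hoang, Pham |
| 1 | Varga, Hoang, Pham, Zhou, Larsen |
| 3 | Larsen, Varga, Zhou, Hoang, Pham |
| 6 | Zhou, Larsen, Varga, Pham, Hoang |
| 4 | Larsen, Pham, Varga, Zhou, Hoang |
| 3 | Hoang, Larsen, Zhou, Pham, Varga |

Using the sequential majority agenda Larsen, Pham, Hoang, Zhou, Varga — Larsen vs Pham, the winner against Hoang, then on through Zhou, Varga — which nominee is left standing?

Round 1: Larsen vs Pham — 24–1, Larsen advances.
Round 2: Larsen vs Hoang — 21–4, Larsen advances.
Round 3: Larsen vs Zhou — 10–15, Zhou advances.
Round 4: Zhou vs Varga — 9–16, Varga advances.
The agenda winner is Varga.

Varga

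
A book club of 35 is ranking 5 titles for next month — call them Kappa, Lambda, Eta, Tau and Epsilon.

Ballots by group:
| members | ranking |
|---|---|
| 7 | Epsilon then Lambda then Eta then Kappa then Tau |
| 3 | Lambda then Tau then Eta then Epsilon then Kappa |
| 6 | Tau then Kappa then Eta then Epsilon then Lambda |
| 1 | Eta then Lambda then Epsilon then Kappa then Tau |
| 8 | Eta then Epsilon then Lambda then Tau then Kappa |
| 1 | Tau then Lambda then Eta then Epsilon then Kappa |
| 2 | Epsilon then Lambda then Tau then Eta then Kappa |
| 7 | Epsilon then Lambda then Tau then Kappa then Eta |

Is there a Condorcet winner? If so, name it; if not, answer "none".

Pairwise majorities:
Kappa vs Lambda: Lambda wins 29–6.
Kappa vs Eta: 6+7 = 13 for Kappa, 22 for Eta — Eta by 22–13.
Kappa vs Tau: Tau, 27–8.
Kappa–Epsilon: Epsilon 29–6.
Lambda vs Eta: Lambda, 20–15.
Lambda vs Tau: Lambda wins 28–7.
Lambda vs Epsilon: 3+1+1 = 5 for Lambda, 30 for Epsilon — Epsilon by 30–5.
Eta vs Tau: Eta preferred on 7+1+8 = 16 ballots; Tau wins 19–16.
Eta vs Epsilon: Eta preferred on 3+6+1+8+1 = 19 ballots; Eta wins 19–16.
Tau vs Epsilon: 10 to 25, Epsilon.
No book is unbeaten: Kappa loses to Lambda; Lambda loses to Epsilon; Eta loses to Lambda; Tau loses to Lambda; Epsilon loses to Eta. In particular Lambda > Eta > Epsilon > Lambda is a majority cycle — no Condorcet winner exists.

none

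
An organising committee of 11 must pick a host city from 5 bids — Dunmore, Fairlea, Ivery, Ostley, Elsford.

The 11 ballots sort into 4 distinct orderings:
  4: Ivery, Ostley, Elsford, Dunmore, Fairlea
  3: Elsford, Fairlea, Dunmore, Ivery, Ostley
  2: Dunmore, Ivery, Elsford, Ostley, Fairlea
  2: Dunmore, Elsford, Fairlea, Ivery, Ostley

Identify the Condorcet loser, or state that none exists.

Pairwise majorities:
Dunmore vs Fairlea: Dunmore is ranked higher on 4+2+2 = 8 ballots, Fairlea on 3. Dunmore wins 8–3.
Dunmore vs Ivery: Dunmore preferred on 3+2+2 = 7 ballots; Dunmore wins 7–4.
Dunmore vs Ostley: Dunmore wins 7–4.
Dunmore vs Elsford: Elsford, 7–4.
Fairlea vs Ivery: 3+2 = 5 for Fairlea, 6 for Ivery — Ivery by 6–5.
Fairlea vs Ostley: Fairlea preferred on 3+2 = 5 ballots; Ostley wins 6–5.
Fairlea–Elsford: Elsford 11–0.
Ivery vs Ostley: Ivery wins 11–0.
Ivery vs Elsford: Ivery, 6–5.
Ostley–Elsford: Elsford 7–4.
Only Fairlea has no wins; Fairlea is the Condorcet loser.

Fairlea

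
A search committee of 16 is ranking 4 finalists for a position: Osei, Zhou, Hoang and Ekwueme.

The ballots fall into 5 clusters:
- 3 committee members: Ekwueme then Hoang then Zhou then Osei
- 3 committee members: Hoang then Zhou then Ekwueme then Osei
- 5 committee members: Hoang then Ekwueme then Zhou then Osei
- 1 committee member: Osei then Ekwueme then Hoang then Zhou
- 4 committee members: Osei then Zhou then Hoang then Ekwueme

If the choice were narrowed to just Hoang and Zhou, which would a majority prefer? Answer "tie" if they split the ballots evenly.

Hoang

Ballots ranking Hoang above Zhou: 3 + 3 + 5 + 1 = 12.
Ballots ranking Zhou above Hoang: 16 − 12 = 4.
Hoang wins the head-to-head 12–4.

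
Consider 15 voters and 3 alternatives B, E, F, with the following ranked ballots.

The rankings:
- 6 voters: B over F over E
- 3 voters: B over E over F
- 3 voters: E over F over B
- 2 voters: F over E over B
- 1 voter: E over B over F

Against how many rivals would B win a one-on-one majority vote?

B against each rival (15 voters):
B vs E: B wins 9–6.
B–F: B 10–5.
B beats E, F — 2 pairwise wins.

2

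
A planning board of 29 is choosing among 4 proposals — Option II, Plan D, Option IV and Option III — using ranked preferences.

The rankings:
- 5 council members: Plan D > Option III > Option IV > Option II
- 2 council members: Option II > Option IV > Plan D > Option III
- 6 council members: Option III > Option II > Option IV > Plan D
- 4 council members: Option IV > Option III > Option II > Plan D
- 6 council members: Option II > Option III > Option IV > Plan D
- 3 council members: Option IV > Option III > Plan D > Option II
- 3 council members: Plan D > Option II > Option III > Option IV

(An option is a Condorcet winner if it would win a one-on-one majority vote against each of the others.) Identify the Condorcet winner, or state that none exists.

Option III

Check each pair by majority over 29 ballots:
Option II vs Plan D: Option II wins 18–11.
Option II vs Option IV: Option II, 17–12.
Option II vs Option III: Option III wins 18–11.
Plan D–Option IV: Option IV 21–8.
Plan D–Option III: Option III 19–10.
Option IV vs Option III: Option III, 20–9.
Option III beats each of Option II, Plan D, Option IV — Option III is the Condorcet winner.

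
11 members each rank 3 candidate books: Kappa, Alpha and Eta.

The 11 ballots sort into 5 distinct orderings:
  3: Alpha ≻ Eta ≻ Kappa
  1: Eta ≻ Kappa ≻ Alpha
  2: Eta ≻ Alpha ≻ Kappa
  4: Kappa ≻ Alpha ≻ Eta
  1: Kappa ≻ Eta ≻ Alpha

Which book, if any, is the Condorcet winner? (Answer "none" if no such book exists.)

none

Check each pair by majority over 11 ballots:
Kappa–Alpha: Kappa 6–5.
Kappa vs Eta: Eta, 6–5.
Alpha vs Eta: Alpha wins 7–4.
Every book loses at least once (Kappa loses to Eta; Alpha loses to Kappa; Eta loses to Alpha). The majority relation contains the cycle Kappa → Alpha → Eta → Kappa, so there is no Condorcet winner.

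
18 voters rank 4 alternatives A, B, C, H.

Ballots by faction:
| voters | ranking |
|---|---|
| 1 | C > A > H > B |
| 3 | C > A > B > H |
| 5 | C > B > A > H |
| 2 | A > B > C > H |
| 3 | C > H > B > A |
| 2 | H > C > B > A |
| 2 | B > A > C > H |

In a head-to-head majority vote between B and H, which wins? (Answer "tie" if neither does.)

Ballots ranking B above H: 3 + 5 + 2 + 2 = 12.
Ballots ranking H above B: 18 − 12 = 6.
B wins the head-to-head 12–6.

B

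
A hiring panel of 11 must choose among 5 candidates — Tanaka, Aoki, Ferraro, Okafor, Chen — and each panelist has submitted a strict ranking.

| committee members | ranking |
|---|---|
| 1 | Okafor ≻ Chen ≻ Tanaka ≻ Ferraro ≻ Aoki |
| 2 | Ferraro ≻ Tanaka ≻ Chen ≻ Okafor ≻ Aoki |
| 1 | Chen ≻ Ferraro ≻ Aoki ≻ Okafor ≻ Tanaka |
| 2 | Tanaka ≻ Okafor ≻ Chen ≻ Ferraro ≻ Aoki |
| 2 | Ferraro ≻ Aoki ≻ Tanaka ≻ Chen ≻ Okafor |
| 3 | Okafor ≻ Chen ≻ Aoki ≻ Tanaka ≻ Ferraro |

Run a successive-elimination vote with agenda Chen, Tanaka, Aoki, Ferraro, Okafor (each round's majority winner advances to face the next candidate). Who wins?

Round 1: Chen vs Tanaka — 5–6, Tanaka advances.
Round 2: Tanaka vs Aoki — 5–6, Aoki advances.
Round 3: Aoki vs Ferraro — 3–8, Ferraro advances.
Round 4: Ferraro vs Okafor — 5–6, Okafor advances.
The agenda winner is Okafor.

Okafor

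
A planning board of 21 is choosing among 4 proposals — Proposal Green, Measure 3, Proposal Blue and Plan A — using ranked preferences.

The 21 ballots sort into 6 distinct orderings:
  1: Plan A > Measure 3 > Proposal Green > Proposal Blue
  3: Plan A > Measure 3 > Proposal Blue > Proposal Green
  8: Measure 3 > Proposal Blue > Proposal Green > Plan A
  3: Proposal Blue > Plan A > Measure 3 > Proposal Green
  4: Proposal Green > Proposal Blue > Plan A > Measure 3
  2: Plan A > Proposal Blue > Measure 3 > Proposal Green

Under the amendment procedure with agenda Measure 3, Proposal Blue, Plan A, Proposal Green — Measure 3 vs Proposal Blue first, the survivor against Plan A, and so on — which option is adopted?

Round 1: Measure 3 vs Proposal Blue — 12–9, Measure 3 advances.
Round 2: Measure 3 vs Plan A — 8–13, Plan A advances.
Round 3: Plan A vs Proposal Green — 9–12, Proposal Green advances.
Proposal Green survives the agenda.

Proposal Green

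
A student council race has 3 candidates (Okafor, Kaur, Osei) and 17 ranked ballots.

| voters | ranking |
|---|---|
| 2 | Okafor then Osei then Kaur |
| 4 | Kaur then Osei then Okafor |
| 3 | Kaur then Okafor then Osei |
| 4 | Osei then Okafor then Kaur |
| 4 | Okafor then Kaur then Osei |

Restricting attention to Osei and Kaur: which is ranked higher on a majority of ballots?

Ballots ranking Osei above Kaur: 2 + 4 = 6.
Ballots ranking Kaur above Osei: 17 − 6 = 11.
Kaur wins the head-to-head 11–6.

Kaur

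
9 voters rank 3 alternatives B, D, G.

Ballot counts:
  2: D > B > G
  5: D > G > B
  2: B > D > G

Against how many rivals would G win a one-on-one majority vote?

1

G against each rival (9 voters):
G vs B: 5 to 4, G.
G vs D: 0 to 9, D.
G beats B; loses to D — 1 pairwise win.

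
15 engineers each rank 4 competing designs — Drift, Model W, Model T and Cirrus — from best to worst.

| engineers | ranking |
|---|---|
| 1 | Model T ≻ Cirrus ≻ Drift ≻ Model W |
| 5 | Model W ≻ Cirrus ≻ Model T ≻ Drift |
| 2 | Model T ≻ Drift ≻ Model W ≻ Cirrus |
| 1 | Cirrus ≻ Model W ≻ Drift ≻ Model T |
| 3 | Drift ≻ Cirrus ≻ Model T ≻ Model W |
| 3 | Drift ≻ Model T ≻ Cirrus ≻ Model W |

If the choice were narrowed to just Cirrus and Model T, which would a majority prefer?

Cirrus

Ballots ranking Cirrus above Model T: 5 + 1 + 3 = 9.
Ballots ranking Model T above Cirrus: 15 − 9 = 6.
Cirrus wins the head-to-head 9–6.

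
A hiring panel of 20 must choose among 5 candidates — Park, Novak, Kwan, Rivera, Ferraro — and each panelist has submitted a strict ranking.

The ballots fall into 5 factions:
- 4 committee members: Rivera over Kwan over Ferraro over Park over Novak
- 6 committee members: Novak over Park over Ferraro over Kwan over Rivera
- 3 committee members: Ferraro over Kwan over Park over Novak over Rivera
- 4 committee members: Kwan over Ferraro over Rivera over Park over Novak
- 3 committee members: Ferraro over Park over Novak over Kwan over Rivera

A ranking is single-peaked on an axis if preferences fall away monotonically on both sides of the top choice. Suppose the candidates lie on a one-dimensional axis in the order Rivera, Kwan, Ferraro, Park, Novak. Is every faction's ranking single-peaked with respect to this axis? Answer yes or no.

Axis positions: Rivera=1, Kwan=2, Ferraro=3, Park=4, Novak=5.
Faction 1 (peak Rivera at position 1): ranking walks positions 1-2-3-4-5, expanding outward from the peak — single-peaked.
Faction 2 (peak Novak at position 5): ranking walks positions 5-4-3-2-1, expanding outward from the peak — single-peaked.
Faction 3 (peak Ferraro at position 3): ranking walks positions 3-2-4-5-1, expanding outward from the peak — single-peaked.
Faction 4 (peak Kwan at position 2): ranking walks positions 2-3-1-4-5, expanding outward from the peak — single-peaked.
Faction 5 (peak Ferraro at position 3): ranking walks positions 3-4-5-2-1, expanding outward from the peak — single-peaked.
Every ranking is single-peaked on this axis.

yes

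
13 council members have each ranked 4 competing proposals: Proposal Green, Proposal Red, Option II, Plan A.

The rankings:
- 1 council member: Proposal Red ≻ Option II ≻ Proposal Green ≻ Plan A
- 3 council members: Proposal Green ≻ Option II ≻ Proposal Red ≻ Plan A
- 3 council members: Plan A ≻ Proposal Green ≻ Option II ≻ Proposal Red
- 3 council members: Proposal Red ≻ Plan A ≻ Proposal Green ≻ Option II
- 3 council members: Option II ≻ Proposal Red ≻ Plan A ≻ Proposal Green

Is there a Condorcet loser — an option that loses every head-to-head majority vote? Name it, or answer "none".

Pairwise majorities:
Proposal Green vs Proposal Red: 3+3 = 6 for Proposal Green, 7 for Proposal Red — Proposal Red by 7–6.
Proposal Green vs Option II: 3+3+3 = 9 for Proposal Green, 4 for Option II — Proposal Green by 9–4.
Proposal Green vs Plan A: 1+3 = 4 for Proposal Green, 9 for Plan A — Plan A by 9–4.
Proposal Red vs Option II: Option II wins 9–4.
Proposal Red vs Plan A: Proposal Red wins 10–3.
Option II vs Plan A: Option II wins 7–6.
Each option has at least one pairwise win (Proposal Green beats Option II; Proposal Red beats Proposal Green; Option II beats Proposal Red; Plan A beats Proposal Green) — no Condorcet loser.

none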